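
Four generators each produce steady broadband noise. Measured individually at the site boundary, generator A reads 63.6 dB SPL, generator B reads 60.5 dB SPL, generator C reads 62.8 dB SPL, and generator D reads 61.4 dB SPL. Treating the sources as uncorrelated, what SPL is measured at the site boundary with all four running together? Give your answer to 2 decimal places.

68.26 dB SPL

Incoherent sources sum as intensities:
L_total = 10·log₁₀(10^(63.6/10) + 10^(60.5/10) + 10^(62.8/10) + 10^(61.4/10)) = 10·log₁₀(6699000) = 68.26 dB SPL.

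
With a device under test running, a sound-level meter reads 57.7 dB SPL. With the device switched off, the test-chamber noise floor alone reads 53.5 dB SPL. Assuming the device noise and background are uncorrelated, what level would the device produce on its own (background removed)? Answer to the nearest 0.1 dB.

Background correction is a power subtraction:
L_src = 10·log₁₀(10^(57.7/10) − 10^(53.5/10)) = 10·log₁₀(365000) = 55.6 dB SPL.

55.6 dB SPL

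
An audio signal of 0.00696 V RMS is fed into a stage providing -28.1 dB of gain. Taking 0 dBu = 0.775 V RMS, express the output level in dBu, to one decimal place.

Input level: 20·log₁₀(0.00696/0.775) = -40.93 dBu.
Output: -40.93 − 28.1 = -69.0 dBu.

-69.0 dBu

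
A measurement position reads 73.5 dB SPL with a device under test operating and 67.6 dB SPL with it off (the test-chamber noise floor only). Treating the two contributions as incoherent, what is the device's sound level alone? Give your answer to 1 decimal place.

Background correction is a power subtraction:
L_src = 10·log₁₀(10^(73.5/10) − 10^(67.6/10)) = 10·log₁₀(16630000) = 72.2 dB SPL.

72.2 dB SPL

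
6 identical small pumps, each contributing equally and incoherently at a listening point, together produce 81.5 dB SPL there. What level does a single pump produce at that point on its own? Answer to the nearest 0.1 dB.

6 equal incoherent sources add 10·log₁₀(6) = 7.78 dB over one source.
L_one = 81.5 − 7.78 = 73.7 dB SPL.

73.7 dB SPL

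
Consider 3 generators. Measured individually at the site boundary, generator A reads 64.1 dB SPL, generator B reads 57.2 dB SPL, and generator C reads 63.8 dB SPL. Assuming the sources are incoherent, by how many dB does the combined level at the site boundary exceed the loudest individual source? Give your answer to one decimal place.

3.3 dB

Uncorrelated sources add in intensity (power), not in dB.
L_total = 10·log₁₀(10^(64.1/10) + 10^(57.2/10) + 10^(63.8/10)) = 67.40 dB SPL.
Excess over the loudest (64.1 dB): 67.40 − 64.1 = 3.3 dB.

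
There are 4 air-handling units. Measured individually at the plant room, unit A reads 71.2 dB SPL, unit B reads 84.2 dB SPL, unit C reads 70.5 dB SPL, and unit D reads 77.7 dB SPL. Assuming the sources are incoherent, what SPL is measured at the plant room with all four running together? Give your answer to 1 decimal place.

Add the sources as powers (linear), then convert back to dB:
L_total = 10·log₁₀(10^(71.2/10) + 10^(84.2/10) + 10^(70.5/10) + 10^(77.7/10)) = 10·log₁₀(346300000) = 85.4 dB SPL.

85.4 dB SPL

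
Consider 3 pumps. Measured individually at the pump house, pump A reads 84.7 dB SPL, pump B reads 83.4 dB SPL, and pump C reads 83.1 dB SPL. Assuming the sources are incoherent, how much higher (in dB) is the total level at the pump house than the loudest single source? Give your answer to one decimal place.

Add the sources as powers (linear), then convert back to dB:
L_total = 10·log₁₀(10^(84.7/10) + 10^(83.4/10) + 10^(83.1/10)) = 88.56 dB SPL.
Excess over the loudest (84.7 dB): 88.56 − 84.7 = 3.9 dB.

3.9 dB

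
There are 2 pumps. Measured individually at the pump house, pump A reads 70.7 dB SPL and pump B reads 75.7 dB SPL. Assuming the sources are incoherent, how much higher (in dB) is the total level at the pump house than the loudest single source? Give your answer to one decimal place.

1.2 dB

Uncorrelated sources add in intensity (power), not in dB.
L_total = 10·log₁₀(10^(70.7/10) + 10^(75.7/10)) = 76.89 dB SPL.
Excess over the loudest (75.7 dB): 76.89 − 75.7 = 1.2 dB.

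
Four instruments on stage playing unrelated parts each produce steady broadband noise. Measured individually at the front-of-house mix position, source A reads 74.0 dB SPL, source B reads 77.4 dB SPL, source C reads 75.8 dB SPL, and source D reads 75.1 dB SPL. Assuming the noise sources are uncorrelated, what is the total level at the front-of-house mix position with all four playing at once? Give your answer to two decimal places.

81.77 dB SPL

Incoherent sources sum as intensities:
L_total = 10·log₁₀(10^(74.0/10) + 10^(77.4/10) + 10^(75.8/10) + 10^(75.1/10)) = 10·log₁₀(150500000) = 81.77 dB SPL.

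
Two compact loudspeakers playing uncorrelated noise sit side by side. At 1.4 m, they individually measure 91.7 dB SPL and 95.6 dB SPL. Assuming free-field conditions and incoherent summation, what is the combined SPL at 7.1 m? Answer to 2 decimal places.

82.98 dB SPL

Combined at 1.4 m: 10·log₁₀(10^(91.7/10)+10^(95.6/10)) = 97.084 dB SPL.
Then apply −20·log₁₀(7.1/1.4) = -14.103 dB → 82.98 dB SPL.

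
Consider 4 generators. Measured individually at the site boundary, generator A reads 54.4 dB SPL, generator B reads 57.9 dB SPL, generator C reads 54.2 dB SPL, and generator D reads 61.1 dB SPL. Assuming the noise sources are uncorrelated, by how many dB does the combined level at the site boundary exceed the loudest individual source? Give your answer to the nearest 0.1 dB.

Add the sources as powers (linear), then convert back to dB:
L_total = 10·log₁₀(10^(54.4/10) + 10^(57.9/10) + 10^(54.2/10) + 10^(61.1/10)) = 63.88 dB SPL.
Excess over the loudest (61.1 dB): 63.88 − 61.1 = 2.8 dB.

2.8 dB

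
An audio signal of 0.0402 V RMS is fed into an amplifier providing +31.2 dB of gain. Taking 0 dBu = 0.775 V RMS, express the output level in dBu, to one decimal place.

+5.5 dBu

Input level: 20·log₁₀(0.0402/0.775) = -25.70 dBu.
Output: -25.70 + 31.2 = +5.5 dBu.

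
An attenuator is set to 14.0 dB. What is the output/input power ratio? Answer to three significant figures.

0.0398

Power ratio = 10^(dB/10).
10^(-14.0/10) = 10^(-1.400) = 0.0398.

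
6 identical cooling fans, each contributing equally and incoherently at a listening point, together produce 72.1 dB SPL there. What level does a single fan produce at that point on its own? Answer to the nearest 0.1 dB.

6 equal incoherent sources add 10·log₁₀(6) = 7.78 dB over one source.
L_one = 72.1 − 7.78 = 64.3 dB SPL.

64.3 dB SPL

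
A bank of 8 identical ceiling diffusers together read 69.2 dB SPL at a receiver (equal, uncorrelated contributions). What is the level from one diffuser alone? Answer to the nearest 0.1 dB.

60.2 dB SPL

8 equal incoherent sources add 10·log₁₀(8) = 9.03 dB over one source.
L_one = 69.2 − 9.03 = 60.2 dB SPL.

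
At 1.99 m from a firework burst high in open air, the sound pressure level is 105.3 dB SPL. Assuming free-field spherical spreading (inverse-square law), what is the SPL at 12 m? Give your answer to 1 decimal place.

For a point source in a free field, ΔL = −20·log₁₀(d₂/d₁).
ΔL = −20·log₁₀(12/1.99) = -15.61 dB, so L₂ = 105.3 + (-15.61) = 89.7 dB SPL.

89.7 dB SPL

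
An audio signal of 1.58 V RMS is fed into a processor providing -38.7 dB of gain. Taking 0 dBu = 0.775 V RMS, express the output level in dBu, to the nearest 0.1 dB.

Input level: 20·log₁₀(1.58/0.775) = 6.19 dBu.
Output: 6.19 − 38.7 = -32.5 dBu.

-32.5 dBu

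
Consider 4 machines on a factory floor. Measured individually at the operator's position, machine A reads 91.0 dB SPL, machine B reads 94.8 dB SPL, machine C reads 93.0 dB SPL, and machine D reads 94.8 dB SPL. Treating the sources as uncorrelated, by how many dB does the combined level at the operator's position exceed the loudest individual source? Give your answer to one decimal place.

Uncorrelated sources add in intensity (power), not in dB.
L_total = 10·log₁₀(10^(91.0/10) + 10^(94.8/10) + 10^(93.0/10) + 10^(94.8/10)) = 99.68 dB SPL.
Excess over the loudest (94.8 dB): 99.68 − 94.8 = 4.9 dB.

4.9 dB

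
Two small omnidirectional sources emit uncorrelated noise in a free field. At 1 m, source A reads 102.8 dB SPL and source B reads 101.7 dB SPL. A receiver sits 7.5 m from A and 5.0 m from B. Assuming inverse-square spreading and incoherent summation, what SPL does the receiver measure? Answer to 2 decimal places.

89.69 dB SPL

At the listener: L_A = 102.8 − 20·log₁₀(7.5) = 85.299 dB; L_B = 101.7 − 20·log₁₀(5.0) = 87.721 dB.
Combined: 10·log₁₀(10^(85.299/10)+10^(87.721/10)) = 89.69 dB SPL.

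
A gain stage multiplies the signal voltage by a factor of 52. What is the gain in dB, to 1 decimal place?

Voltage is an amplitude quantity, so gain = 20·log₁₀(V_out/V_in).
20·log₁₀(52) = 34.3 dB.

34.3 dB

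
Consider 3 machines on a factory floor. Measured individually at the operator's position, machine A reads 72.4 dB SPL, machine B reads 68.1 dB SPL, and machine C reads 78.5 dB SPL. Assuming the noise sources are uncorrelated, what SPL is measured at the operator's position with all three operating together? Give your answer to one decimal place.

79.8 dB SPL

Uncorrelated sources add in intensity (power), not in dB.
L_total = 10·log₁₀(10^(72.4/10) + 10^(68.1/10) + 10^(78.5/10)) = 10·log₁₀(94630000) = 79.8 dB SPL.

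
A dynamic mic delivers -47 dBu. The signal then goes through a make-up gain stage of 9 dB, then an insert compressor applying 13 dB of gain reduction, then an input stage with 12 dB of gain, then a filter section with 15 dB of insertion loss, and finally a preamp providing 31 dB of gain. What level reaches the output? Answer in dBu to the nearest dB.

-23 dBu

Cascaded gains and losses add directly in dB.
-47 + 9 − 13 + 12 − 15 + 31 = -23 dBu.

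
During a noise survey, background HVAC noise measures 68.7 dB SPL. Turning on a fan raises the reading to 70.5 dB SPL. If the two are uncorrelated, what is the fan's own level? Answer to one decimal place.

65.8 dB SPL

Subtract intensities: L_src = 10·log₁₀(10^(L_total/10) − 10^(L_bg/10)).
L_src = 10·log₁₀(10^(70.5/10) − 10^(68.7/10)) = 10·log₁₀(3807000) = 65.8 dB SPL.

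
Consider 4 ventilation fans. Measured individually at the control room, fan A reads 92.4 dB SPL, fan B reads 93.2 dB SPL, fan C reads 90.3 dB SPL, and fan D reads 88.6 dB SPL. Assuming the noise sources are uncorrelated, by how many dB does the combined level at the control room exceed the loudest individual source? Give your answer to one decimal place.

Uncorrelated sources add in intensity (power), not in dB.
L_total = 10·log₁₀(10^(92.4/10) + 10^(93.2/10) + 10^(90.3/10) + 10^(88.6/10)) = 97.50 dB SPL.
Excess over the loudest (93.2 dB): 97.50 − 93.2 = 4.3 dB.

4.3 dB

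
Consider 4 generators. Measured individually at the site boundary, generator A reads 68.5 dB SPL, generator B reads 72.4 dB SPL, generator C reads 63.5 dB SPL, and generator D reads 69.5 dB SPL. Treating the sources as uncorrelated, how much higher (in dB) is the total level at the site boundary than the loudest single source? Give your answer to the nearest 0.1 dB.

Uncorrelated sources add in intensity (power), not in dB.
L_total = 10·log₁₀(10^(68.5/10) + 10^(72.4/10) + 10^(63.5/10) + 10^(69.5/10)) = 75.52 dB SPL.
Excess over the loudest (72.4 dB): 75.52 − 72.4 = 3.1 dB.

3.1 dB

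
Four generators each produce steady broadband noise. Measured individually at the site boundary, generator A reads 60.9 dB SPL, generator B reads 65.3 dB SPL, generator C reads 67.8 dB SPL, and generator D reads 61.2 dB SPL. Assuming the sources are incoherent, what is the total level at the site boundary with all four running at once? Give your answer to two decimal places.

70.78 dB SPL

Uncorrelated sources add in intensity (power), not in dB.
L_total = 10·log₁₀(10^(60.9/10) + 10^(65.3/10) + 10^(67.8/10) + 10^(61.2/10)) = 10·log₁₀(11960000) = 70.78 dB SPL.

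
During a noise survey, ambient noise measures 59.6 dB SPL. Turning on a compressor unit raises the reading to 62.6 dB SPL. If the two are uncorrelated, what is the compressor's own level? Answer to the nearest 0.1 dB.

59.6 dB SPL

Subtract intensities: L_src = 10·log₁₀(10^(L_total/10) − 10^(L_bg/10)).
L_src = 10·log₁₀(10^(62.6/10) − 10^(59.6/10)) = 10·log₁₀(907700) = 59.6 dB SPL.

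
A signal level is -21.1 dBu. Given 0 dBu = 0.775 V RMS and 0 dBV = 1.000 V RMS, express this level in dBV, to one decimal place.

The offset between the scales is 20·log₁₀(0.775/1.000) = −2.214 dB.
So dBV = -21.1 − 2.214 = -23.3 dBV.

-23.3 dBV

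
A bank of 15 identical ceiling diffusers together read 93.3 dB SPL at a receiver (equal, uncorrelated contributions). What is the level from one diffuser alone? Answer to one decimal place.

81.5 dB SPL

15 equal incoherent sources add 10·log₁₀(15) = 11.76 dB over one source.
L_one = 93.3 − 11.76 = 81.5 dB SPL.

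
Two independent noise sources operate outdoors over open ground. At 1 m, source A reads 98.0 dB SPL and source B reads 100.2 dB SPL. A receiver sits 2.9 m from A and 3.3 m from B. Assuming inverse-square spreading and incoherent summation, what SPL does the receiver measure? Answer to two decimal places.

At the listener: L_A = 98.0 − 20·log₁₀(2.9) = 88.752 dB; L_B = 100.2 − 20·log₁₀(3.3) = 89.830 dB.
Combined: 10·log₁₀(10^(88.752/10)+10^(89.830/10)) = 92.33 dB SPL.

92.33 dB SPL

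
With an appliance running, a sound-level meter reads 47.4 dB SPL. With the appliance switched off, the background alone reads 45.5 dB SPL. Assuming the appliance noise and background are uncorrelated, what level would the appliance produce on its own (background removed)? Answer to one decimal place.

Remove the background by subtracting linear intensities:
L_src = 10·log₁₀(10^(47.4/10) − 10^(45.5/10)) = 10·log₁₀(19470) = 42.9 dB SPL.

42.9 dB SPL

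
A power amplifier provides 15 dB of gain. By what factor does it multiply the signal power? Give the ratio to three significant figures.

31.6

Power ratio = 10^(dB/10).
10^(15/10) = 10^(1.500) = 31.6.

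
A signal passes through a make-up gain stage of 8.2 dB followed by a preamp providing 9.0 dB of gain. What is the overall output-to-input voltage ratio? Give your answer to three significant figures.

7.24

Net gain = 8.2 + 9.0 = 17.2 dB.
Voltage ratio = 10^(17.2/20) = 7.24.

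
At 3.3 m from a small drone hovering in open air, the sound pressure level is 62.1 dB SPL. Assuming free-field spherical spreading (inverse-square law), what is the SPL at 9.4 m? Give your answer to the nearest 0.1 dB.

53.0 dB SPL

Free-field point source: level drops by 20·log₁₀ of the distance ratio.
ΔL = −20·log₁₀(9.4/3.3) = -9.09 dB, so L₂ = 62.1 + (-9.09) = 53.0 dB SPL.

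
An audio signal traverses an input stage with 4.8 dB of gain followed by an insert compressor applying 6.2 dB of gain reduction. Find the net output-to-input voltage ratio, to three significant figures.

Net gain = 4.8 + (−6.2) = -1.4 dB.
Voltage ratio = 10^(-1.4/20) = 0.851.

0.851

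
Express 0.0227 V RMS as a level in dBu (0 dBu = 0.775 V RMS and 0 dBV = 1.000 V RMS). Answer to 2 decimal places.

dBu = 20·log₁₀(V / 0.775 V).
20·log₁₀(0.0227/0.775) = -30.67 dBu.

-30.67 dBu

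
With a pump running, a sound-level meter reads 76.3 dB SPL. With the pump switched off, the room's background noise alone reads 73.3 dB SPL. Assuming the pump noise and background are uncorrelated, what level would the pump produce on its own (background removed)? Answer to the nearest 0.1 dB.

Background correction is a power subtraction:
L_src = 10·log₁₀(10^(76.3/10) − 10^(73.3/10)) = 10·log₁₀(21280000) = 73.3 dB SPL.

73.3 dB SPL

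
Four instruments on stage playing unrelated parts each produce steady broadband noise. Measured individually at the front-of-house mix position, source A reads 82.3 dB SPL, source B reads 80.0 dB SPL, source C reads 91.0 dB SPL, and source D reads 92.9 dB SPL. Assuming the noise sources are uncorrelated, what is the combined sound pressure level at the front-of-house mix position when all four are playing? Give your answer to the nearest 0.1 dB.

Incoherent sources sum as intensities:
L_total = 10·log₁₀(10^(82.3/10) + 10^(80.0/10) + 10^(91.0/10) + 10^(92.9/10)) = 10·log₁₀(3479000000) = 95.4 dB SPL.

95.4 dB SPL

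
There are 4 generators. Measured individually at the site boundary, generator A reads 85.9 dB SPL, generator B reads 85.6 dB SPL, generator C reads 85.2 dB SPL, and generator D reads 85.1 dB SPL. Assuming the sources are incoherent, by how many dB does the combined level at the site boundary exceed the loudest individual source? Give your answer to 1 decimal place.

5.6 dB

Add the sources as powers (linear), then convert back to dB:
L_total = 10·log₁₀(10^(85.9/10) + 10^(85.6/10) + 10^(85.2/10) + 10^(85.1/10)) = 91.48 dB SPL.
Excess over the loudest (85.9 dB): 91.48 − 85.9 = 5.6 dB.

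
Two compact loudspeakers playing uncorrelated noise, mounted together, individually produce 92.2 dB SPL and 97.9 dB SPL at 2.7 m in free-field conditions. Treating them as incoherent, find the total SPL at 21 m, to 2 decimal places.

Combined at 2.7 m: 10·log₁₀(10^(92.2/10)+10^(97.9/10)) = 98.935 dB SPL.
Then apply −20·log₁₀(21/2.7) = -17.817 dB → 81.12 dB SPL.

81.12 dB SPL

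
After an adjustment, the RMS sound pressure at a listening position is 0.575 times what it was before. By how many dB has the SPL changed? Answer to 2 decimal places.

Sound pressure is an amplitude quantity: ΔL = 20·log₁₀(p₂/p₁).
20·log₁₀(0.575) = -4.81 dB.

-4.81 dB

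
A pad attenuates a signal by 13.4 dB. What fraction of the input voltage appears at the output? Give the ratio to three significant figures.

0.214

Voltage ratio = 10^(dB/20).
10^(-13.4/20) = 10^(-0.6700) = 0.214.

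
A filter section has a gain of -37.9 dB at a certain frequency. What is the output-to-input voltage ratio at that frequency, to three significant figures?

0.0127

Voltage ratio = 10^(dB/20).
10^(-37.9/20) = 10^(-1.895) = 0.0127.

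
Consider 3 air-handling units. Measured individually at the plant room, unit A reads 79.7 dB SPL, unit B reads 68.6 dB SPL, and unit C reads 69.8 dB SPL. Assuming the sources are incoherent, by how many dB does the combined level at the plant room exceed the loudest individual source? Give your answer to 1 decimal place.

0.7 dB

Incoherent sources sum as intensities:
L_total = 10·log₁₀(10^(79.7/10) + 10^(68.6/10) + 10^(69.8/10)) = 80.42 dB SPL.
Excess over the loudest (79.7 dB): 80.42 − 79.7 = 0.7 dB.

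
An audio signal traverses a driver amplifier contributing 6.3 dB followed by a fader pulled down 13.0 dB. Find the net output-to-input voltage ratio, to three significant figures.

Net gain = 6.3 + (−13.0) = -6.7 dB.
Voltage ratio = 10^(-6.7/20) = 0.462.

0.462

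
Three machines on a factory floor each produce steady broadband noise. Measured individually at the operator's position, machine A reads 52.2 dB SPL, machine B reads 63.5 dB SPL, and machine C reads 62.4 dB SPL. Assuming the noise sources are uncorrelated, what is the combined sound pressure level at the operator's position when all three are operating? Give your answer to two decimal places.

Uncorrelated sources add in intensity (power), not in dB.
L_total = 10·log₁₀(10^(52.2/10) + 10^(63.5/10) + 10^(62.4/10)) = 10·log₁₀(4142000) = 66.17 dB SPL.

66.17 dB SPL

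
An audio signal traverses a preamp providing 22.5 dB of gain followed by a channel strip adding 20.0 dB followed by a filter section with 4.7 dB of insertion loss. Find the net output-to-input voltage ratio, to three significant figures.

Net gain = 22.5 + 20.0 + (−4.7) = 37.8 dB.
Voltage ratio = 10^(37.8/20) = 77.6.

77.6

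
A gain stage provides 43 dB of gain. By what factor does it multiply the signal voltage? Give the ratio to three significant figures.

Voltage ratio = 10^(dB/20).
10^(43/20) = 10^(2.150) = 141.

141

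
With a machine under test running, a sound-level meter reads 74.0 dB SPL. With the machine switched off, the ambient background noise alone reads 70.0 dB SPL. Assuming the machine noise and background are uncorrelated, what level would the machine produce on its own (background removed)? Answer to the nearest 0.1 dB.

Subtract intensities: L_src = 10·log₁₀(10^(L_total/10) − 10^(L_bg/10)).
L_src = 10·log₁₀(10^(74.0/10) − 10^(70.0/10)) = 10·log₁₀(15120000) = 71.8 dB SPL.

71.8 dB SPL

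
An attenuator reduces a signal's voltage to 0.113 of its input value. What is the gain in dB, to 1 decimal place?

Voltage is an amplitude quantity, so gain = 20·log₁₀(V_out/V_in).
20·log₁₀(0.113) = -18.9 dB.

-18.9 dB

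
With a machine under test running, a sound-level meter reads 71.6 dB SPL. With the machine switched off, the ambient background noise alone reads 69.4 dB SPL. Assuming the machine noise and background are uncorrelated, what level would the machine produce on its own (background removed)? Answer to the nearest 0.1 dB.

Background correction is a power subtraction:
L_src = 10·log₁₀(10^(71.6/10) − 10^(69.4/10)) = 10·log₁₀(5745000) = 67.6 dB SPL.

67.6 dB SPL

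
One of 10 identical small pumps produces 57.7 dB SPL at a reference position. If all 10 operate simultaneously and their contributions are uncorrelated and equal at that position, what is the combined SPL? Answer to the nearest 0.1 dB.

10 equal incoherent sources raise the level by 10·log₁₀(10) = 10.00 dB.
L_total = 57.7 + 10.00 = 67.7 dB SPL.

67.7 dB SPL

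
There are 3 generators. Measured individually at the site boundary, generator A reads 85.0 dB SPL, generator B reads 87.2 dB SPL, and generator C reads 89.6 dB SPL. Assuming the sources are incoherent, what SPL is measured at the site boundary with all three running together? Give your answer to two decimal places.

Uncorrelated sources add in intensity (power), not in dB.
L_total = 10·log₁₀(10^(85.0/10) + 10^(87.2/10) + 10^(89.6/10)) = 10·log₁₀(1753000000) = 92.44 dB SPL.

92.44 dB SPL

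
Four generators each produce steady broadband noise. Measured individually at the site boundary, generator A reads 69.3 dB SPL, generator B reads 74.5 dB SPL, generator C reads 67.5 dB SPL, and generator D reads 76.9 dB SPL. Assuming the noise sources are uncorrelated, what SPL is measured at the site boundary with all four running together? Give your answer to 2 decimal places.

Uncorrelated sources add in intensity (power), not in dB.
L_total = 10·log₁₀(10^(69.3/10) + 10^(74.5/10) + 10^(67.5/10) + 10^(76.9/10)) = 10·log₁₀(91300000) = 79.60 dB SPL.

79.60 dB SPL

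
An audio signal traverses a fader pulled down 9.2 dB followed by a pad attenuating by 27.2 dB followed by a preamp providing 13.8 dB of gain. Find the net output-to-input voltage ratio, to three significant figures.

0.0741

Net gain = (−9.2) + (−27.2) + 13.8 = -22.6 dB.
Voltage ratio = 10^(-22.6/20) = 0.0741.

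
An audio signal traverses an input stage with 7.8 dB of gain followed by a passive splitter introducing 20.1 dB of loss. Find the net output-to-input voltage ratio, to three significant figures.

0.243

Net gain = 7.8 + (−20.1) = -12.3 dB.
Voltage ratio = 10^(-12.3/20) = 0.243.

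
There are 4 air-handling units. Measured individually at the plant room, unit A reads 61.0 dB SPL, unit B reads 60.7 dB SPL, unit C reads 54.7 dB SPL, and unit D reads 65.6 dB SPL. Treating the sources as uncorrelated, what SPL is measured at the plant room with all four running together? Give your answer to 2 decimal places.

Incoherent sources sum as intensities:
L_total = 10·log₁₀(10^(61.0/10) + 10^(60.7/10) + 10^(54.7/10) + 10^(65.6/10)) = 10·log₁₀(6360000) = 68.03 dB SPL.

68.03 dB SPL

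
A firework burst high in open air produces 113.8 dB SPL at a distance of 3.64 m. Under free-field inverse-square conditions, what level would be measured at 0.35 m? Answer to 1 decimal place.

Free-field point source: level drops by 20·log₁₀ of the distance ratio.
ΔL = −20·log₁₀(0.35/3.64) = 20.34 dB, so L₂ = 113.8 + (20.34) = 134.1 dB SPL.

134.1 dB SPL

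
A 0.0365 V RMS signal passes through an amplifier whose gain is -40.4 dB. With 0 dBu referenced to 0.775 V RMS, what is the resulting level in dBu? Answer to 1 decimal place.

Input level: 20·log₁₀(0.0365/0.775) = -26.54 dBu.
Output: -26.54 − 40.4 = -66.9 dBu.

-66.9 dBu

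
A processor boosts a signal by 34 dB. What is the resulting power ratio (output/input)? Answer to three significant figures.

Power ratio = 10^(dB/10).
10^(34/10) = 10^(3.400) = 2510.

2510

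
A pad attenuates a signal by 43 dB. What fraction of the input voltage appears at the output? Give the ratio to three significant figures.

0.00708

Voltage ratio = 10^(dB/20).
10^(-43/20) = 10^(-2.150) = 0.00708.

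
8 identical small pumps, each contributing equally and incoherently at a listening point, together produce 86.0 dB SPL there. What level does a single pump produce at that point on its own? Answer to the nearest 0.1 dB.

77.0 dB SPL

8 equal incoherent sources add 10·log₁₀(8) = 9.03 dB over one source.
L_one = 86.0 − 9.03 = 77.0 dB SPL.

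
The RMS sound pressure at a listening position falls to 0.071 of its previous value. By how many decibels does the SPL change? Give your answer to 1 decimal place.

Sound pressure is an amplitude quantity: ΔL = 20·log₁₀(p₂/p₁).
20·log₁₀(0.071) = -23.0 dB.

-23.0 dB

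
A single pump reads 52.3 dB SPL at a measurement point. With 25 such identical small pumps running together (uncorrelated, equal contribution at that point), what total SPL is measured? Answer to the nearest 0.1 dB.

25 equal incoherent sources raise the level by 10·log₁₀(25) = 13.98 dB.
L_total = 52.3 + 13.98 = 66.3 dB SPL.

66.3 dB SPL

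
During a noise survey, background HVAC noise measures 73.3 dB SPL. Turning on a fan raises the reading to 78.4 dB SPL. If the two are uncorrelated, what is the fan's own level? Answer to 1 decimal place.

Remove the background by subtracting linear intensities:
L_src = 10·log₁₀(10^(78.4/10) − 10^(73.3/10)) = 10·log₁₀(47800000) = 76.8 dB SPL.

76.8 dB SPL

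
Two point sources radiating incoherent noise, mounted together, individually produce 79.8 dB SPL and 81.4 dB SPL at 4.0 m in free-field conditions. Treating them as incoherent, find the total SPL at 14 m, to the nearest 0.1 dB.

72.8 dB SPL

Combined at 4.0 m: 10·log₁₀(10^(79.8/10)+10^(81.4/10)) = 83.68 dB SPL.
Then apply −20·log₁₀(14/4.0) = -10.88 dB → 72.8 dB SPL.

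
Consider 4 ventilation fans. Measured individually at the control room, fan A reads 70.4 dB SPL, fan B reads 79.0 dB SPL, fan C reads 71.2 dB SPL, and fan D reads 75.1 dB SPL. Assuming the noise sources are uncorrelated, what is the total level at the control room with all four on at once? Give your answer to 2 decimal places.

Incoherent sources sum as intensities:
L_total = 10·log₁₀(10^(70.4/10) + 10^(79.0/10) + 10^(71.2/10) + 10^(75.1/10)) = 10·log₁₀(135900000) = 81.33 dB SPL.

81.33 dB SPL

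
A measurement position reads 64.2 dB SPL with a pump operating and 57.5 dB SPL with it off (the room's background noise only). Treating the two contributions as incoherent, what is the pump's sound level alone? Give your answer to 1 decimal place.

Background correction is a power subtraction:
L_src = 10·log₁₀(10^(64.2/10) − 10^(57.5/10)) = 10·log₁₀(2068000) = 63.2 dB SPL.

63.2 dB SPL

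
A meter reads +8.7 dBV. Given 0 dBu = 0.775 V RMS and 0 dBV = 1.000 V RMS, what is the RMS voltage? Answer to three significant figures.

2.72 V

V = 1.000 V × 10^(+8.7/20).
= 1.000 × 2.723 = 2.72 V.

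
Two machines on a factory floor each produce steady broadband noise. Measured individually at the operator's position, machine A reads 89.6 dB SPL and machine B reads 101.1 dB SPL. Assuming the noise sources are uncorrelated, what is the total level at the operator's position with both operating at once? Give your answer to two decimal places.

Uncorrelated sources add in intensity (power), not in dB.
L_total = 10·log₁₀(10^(89.6/10) + 10^(101.1/10)) = 10·log₁₀(13795000000) = 101.40 dB SPL.

101.40 dB SPL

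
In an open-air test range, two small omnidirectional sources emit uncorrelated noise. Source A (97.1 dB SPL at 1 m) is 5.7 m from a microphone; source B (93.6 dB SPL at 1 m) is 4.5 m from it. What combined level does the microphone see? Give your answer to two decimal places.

At the listener: L_A = 97.1 − 20·log₁₀(5.7) = 81.983 dB; L_B = 93.6 − 20·log₁₀(4.5) = 80.536 dB.
Combined: 10·log₁₀(10^(81.983/10)+10^(80.536/10)) = 84.33 dB SPL.

84.33 dB SPL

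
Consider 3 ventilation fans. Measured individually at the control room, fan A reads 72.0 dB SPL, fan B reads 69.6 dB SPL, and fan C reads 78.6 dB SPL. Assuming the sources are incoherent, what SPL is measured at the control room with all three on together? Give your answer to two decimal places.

79.89 dB SPL

Add the sources as powers (linear), then convert back to dB:
L_total = 10·log₁₀(10^(72.0/10) + 10^(69.6/10) + 10^(78.6/10)) = 10·log₁₀(97410000) = 79.89 dB SPL.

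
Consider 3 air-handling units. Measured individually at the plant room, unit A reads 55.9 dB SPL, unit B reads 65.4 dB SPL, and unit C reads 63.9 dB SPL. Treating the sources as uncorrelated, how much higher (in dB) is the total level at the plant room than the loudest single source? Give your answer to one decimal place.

Uncorrelated sources add in intensity (power), not in dB.
L_total = 10·log₁₀(10^(55.9/10) + 10^(65.4/10) + 10^(63.9/10)) = 68.00 dB SPL.
Excess over the loudest (65.4 dB): 68.00 − 65.4 = 2.6 dB.

2.6 dB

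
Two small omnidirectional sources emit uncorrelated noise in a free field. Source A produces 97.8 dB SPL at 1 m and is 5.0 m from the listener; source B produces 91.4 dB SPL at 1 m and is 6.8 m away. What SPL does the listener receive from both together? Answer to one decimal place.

At the listener: L_A = 97.8 − 20·log₁₀(5.0) = 83.82 dB; L_B = 91.4 − 20·log₁₀(6.8) = 74.75 dB.
Combined: 10·log₁₀(10^(83.82/10)+10^(74.75/10)) = 84.3 dB SPL.

84.3 dB SPL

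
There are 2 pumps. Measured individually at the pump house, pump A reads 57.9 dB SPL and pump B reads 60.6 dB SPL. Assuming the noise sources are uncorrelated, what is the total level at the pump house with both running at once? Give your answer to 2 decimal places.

62.47 dB SPL

Incoherent sources sum as intensities:
L_total = 10·log₁₀(10^(57.9/10) + 10^(60.6/10)) = 10·log₁₀(1765000) = 62.47 dB SPL.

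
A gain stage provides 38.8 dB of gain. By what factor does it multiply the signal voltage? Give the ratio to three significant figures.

Voltage ratio = 10^(dB/20).
10^(38.8/20) = 10^(1.940) = 87.1.

87.1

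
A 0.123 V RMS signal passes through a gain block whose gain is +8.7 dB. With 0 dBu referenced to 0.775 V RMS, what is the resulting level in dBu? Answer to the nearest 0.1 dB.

-7.3 dBu

Input level: 20·log₁₀(0.123/0.775) = -15.99 dBu.
Output: -15.99 + 8.7 = -7.3 dBu.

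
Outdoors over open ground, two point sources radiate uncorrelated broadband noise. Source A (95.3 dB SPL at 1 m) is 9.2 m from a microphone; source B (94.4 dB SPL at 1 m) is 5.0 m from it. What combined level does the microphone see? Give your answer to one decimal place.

81.8 dB SPL

At the listener: L_A = 95.3 − 20·log₁₀(9.2) = 76.02 dB; L_B = 94.4 − 20·log₁₀(5.0) = 80.42 dB.
Combined: 10·log₁₀(10^(76.02/10)+10^(80.42/10)) = 81.8 dB SPL.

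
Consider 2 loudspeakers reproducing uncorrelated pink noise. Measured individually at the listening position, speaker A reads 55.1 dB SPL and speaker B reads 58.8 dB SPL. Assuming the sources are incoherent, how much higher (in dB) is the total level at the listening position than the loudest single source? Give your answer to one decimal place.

1.5 dB

Uncorrelated sources add in intensity (power), not in dB.
L_total = 10·log₁₀(10^(55.1/10) + 10^(58.8/10)) = 60.34 dB SPL.
Excess over the loudest (58.8 dB): 60.34 − 58.8 = 1.5 dB.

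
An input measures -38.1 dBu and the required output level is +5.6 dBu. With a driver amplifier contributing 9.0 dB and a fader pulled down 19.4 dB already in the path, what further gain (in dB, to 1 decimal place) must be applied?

54.1 dB

The required make-up gain is the shortfall in the dB sum.
G = +5.6 − (-38.1) − 9.0 + 19.4 = 54.1 dB.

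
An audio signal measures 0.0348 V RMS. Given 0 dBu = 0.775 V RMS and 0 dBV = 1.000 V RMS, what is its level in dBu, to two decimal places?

dBu = 20·log₁₀(V / 0.775 V).
20·log₁₀(0.0348/0.775) = -26.95 dBu.

-26.95 dBu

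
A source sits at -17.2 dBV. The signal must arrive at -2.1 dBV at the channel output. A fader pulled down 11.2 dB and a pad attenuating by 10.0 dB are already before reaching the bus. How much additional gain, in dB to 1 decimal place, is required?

The required make-up gain is the shortfall in the dB sum.
G = -2.1 − (-17.2) + 11.2 + 10.0 = 36.3 dB.

36.3 dB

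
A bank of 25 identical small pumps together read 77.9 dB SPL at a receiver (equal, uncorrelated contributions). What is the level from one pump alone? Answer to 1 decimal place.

63.9 dB SPL

25 equal incoherent sources add 10·log₁₀(25) = 13.98 dB over one source.
L_one = 77.9 − 13.98 = 63.9 dB SPL.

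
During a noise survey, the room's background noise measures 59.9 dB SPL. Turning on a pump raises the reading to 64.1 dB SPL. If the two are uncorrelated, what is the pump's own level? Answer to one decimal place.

62.0 dB SPL

Background correction is a power subtraction:
L_src = 10·log₁₀(10^(64.1/10) − 10^(59.9/10)) = 10·log₁₀(1593000) = 62.0 dB SPL.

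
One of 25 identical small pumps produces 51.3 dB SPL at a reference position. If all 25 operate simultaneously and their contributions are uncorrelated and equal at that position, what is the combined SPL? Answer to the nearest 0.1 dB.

65.3 dB SPL

25 equal incoherent sources raise the level by 10·log₁₀(25) = 13.98 dB.
L_total = 51.3 + 13.98 = 65.3 dB SPL.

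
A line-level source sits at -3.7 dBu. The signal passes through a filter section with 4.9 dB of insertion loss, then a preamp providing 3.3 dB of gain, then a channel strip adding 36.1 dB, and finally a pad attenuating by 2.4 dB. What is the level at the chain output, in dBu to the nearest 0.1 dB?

In dB, series stages simply add:
-3.7 − 4.9 + 3.3 + 36.1 − 2.4 = +28.4 dBu.

+28.4 dBu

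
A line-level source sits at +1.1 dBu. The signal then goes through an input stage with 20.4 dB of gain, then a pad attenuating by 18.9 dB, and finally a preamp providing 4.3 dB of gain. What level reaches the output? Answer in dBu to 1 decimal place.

+6.9 dBu

In dB, series stages simply add:
+1.1 + 20.4 − 18.9 + 4.3 = +6.9 dBu.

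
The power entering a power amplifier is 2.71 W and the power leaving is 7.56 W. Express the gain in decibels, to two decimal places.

Power is a power quantity, so gain = 10·log₁₀(P_out/P_in).
10·log₁₀(7.56/2.71) = 10·log₁₀(2.790) = 4.46 dB.

4.46 dB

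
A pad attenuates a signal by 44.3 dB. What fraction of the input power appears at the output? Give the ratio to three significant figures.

Power ratio = 10^(dB/10).
10^(-44.3/10) = 10^(-4.430) = 0.0000372.

0.0000372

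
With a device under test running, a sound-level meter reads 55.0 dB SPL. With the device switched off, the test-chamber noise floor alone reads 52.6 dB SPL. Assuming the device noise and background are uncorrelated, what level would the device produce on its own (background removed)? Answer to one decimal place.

Subtract intensities: L_src = 10·log₁₀(10^(L_total/10) − 10^(L_bg/10)).
L_src = 10·log₁₀(10^(55.0/10) − 10^(52.6/10)) = 10·log₁₀(134300) = 51.3 dB SPL.

51.3 dB SPL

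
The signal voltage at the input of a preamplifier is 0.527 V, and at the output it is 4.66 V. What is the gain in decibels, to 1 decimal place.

18.9 dB

Voltage is an amplitude quantity, so gain = 20·log₁₀(V_out/V_in).
20·log₁₀(4.66/0.527) = 20·log₁₀(8.843) = 18.9 dB.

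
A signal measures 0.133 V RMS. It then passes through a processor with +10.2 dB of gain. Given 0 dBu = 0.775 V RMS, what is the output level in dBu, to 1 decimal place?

Input level: 20·log₁₀(0.133/0.775) = -15.31 dBu.
Output: -15.31 + 10.2 = -5.1 dBu.

-5.1 dBu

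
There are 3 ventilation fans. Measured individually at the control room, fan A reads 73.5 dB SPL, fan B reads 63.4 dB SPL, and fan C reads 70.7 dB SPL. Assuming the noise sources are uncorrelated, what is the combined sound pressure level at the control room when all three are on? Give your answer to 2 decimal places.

Incoherent sources sum as intensities:
L_total = 10·log₁₀(10^(73.5/10) + 10^(63.4/10) + 10^(70.7/10)) = 10·log₁₀(36320000) = 75.60 dB SPL.

75.60 dB SPL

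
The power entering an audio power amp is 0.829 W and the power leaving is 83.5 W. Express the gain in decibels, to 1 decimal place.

20.0 dB

Power ratio → dB uses the 10·log₁₀ form:
10·log₁₀(83.5/0.829) = 10·log₁₀(100.7) = 20.0 dB.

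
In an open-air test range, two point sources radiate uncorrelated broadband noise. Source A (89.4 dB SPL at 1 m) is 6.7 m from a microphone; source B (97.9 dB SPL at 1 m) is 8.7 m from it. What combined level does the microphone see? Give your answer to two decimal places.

At the listener: L_A = 89.4 − 20·log₁₀(6.7) = 72.879 dB; L_B = 97.9 − 20·log₁₀(8.7) = 79.110 dB.
Combined: 10·log₁₀(10^(72.879/10)+10^(79.110/10)) = 80.04 dB SPL.

80.04 dB SPL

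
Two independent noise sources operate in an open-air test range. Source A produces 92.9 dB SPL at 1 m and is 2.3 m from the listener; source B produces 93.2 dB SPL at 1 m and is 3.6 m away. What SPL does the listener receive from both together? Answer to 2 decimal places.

87.24 dB SPL

At the listener: L_A = 92.9 − 20·log₁₀(2.3) = 85.665 dB; L_B = 93.2 − 20·log₁₀(3.6) = 82.074 dB.
Combined: 10·log₁₀(10^(85.665/10)+10^(82.074/10)) = 87.24 dB SPL.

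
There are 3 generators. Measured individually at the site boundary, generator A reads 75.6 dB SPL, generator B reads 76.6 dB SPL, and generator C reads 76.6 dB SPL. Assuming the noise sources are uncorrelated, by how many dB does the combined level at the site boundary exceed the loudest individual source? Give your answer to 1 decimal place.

Incoherent sources sum as intensities:
L_total = 10·log₁₀(10^(75.6/10) + 10^(76.6/10) + 10^(76.6/10)) = 81.06 dB SPL.
Excess over the loudest (76.6 dB): 81.06 − 76.6 = 4.5 dB.

4.5 dB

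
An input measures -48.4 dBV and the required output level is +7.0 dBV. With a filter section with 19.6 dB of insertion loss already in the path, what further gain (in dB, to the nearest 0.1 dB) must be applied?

The required make-up gain is the shortfall in the dB sum.
G = +7.0 − (-48.4) + 19.6 = 75.0 dB.

75.0 dB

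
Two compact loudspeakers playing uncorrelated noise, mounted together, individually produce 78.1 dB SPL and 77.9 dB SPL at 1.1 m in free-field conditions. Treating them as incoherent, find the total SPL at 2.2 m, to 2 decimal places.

Combined at 1.1 m: 10·log₁₀(10^(78.1/10)+10^(77.9/10)) = 81.011 dB SPL.
Then apply −20·log₁₀(2.2/1.1) = -6.021 dB → 74.99 dB SPL.

74.99 dB SPL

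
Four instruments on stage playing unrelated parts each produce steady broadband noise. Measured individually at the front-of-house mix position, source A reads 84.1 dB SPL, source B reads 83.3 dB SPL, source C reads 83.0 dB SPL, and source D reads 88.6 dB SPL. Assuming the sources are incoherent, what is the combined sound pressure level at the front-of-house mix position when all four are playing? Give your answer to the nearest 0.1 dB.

Uncorrelated sources add in intensity (power), not in dB.
L_total = 10·log₁₀(10^(84.1/10) + 10^(83.3/10) + 10^(83.0/10) + 10^(88.6/10)) = 10·log₁₀(1395000000) = 91.4 dB SPL.

91.4 dB SPL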